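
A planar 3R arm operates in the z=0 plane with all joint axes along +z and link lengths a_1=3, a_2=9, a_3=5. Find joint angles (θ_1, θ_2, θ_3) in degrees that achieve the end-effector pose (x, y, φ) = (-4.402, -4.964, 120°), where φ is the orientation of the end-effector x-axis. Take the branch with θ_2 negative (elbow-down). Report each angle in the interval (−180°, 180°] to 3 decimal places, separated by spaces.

-29.999 -90.002 -119.999

wrist centre = target − a_3·(cos φ, sin φ) = (-1.9020, -9.2941)
cos θ_2 = (89.9984−3²−9²)/(2·3·9) = -0.0000; θ_2 = -90.0017° (elbow-down)
β = atan2(-9.2941,-1.9020) = -101.5656°; ψ = atan2(-9.0000,2.9997) = -71.5666°
θ_1 = β − ψ = -29.9990°
θ_3 = φ − θ_1 − θ_2 = -119.9993° (wrapped to (-180°,180°])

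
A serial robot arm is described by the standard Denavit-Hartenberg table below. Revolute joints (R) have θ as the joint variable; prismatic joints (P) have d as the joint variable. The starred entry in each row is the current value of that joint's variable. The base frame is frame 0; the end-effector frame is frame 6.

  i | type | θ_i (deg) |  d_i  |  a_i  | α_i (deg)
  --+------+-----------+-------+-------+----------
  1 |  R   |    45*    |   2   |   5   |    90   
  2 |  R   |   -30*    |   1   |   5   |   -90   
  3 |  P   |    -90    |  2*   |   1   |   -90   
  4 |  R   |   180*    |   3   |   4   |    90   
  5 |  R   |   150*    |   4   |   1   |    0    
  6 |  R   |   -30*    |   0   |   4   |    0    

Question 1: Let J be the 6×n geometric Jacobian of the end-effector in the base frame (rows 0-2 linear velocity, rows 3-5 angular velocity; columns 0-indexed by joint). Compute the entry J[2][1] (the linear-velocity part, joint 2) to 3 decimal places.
axis z_1 = (0.7071,-0.7071,0.0000); lever o_n−o_1 = (7.2318,6.0070,-7.7141)
cross product → J_v[:, 1] = (5.4547,5.4547,9.3612)
J_ω[:, 1] = z_1
entry J[2][1] = 9.3612

9.361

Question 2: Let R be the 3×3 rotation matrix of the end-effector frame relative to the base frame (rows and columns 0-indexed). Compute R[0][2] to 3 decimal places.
-0.354

End-effector z-axis (col 2 of R) = (-0.3536,-0.3536,-0.8660)
R[0][2] = -0.3536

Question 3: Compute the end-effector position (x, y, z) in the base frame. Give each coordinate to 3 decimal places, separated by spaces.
10.767 9.543 -5.714

after link 1: o_1 = (3.5355, 3.5355, 2.0000)
after link 2: o_2 = (7.3045, 5.8903, -0.5000)
after link 3: o_3 = (8.7187, 5.8903, 1.2321)
after link 4: o_4 = (7.7274, 10.5558, -0.2679)
after link 5: o_5 = (7.2318, 8.8354, -3.9821)
after link 6: o_6 = (10.7673, 9.5425, -5.7141)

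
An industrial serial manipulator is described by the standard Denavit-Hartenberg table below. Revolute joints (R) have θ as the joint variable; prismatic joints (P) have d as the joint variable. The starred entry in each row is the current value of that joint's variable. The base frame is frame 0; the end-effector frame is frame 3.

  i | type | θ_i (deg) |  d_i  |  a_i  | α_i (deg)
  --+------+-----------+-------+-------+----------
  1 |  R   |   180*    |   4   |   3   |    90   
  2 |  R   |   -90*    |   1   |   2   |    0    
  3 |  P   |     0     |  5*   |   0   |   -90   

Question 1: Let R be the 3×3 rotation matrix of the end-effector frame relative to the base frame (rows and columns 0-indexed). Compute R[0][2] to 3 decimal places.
End-effector z-axis (col 2 of R) = (-1.0000,0.0000,0.0000)
R[0][2] = -1.0000

-1.000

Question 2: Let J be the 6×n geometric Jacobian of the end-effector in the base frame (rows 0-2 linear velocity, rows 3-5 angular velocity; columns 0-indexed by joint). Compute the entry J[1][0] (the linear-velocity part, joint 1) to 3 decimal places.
-3.000

axis z_0 = ẑ; lever o_n−o_0 = (-3.0000,6.0000,2.0000)
cross product → J_v[:, 0] = (-6.0000,-3.0000,0.0000)
J_ω[:, 0] = z_0
entry J[1][0] = -3.0000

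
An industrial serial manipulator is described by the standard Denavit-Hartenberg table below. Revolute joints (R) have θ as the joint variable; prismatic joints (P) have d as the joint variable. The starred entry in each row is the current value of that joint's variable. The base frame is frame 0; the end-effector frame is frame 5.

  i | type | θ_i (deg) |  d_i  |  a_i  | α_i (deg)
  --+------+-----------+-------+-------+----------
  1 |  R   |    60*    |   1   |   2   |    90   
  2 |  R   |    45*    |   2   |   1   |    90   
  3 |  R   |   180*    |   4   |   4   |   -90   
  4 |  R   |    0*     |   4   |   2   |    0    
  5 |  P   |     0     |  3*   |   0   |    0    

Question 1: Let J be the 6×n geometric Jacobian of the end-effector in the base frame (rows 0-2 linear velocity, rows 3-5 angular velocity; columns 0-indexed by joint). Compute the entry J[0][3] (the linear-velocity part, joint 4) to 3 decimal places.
-0.707

axis z_3 = (-0.8660,0.5000,-0.0000); lever o_n−o_3 = (-6.7693,2.2753,-1.4142)
cross product → J_v[:, 3] = (-0.7071,-1.2247,1.4142)
J_ω[:, 3] = z_3
entry J[0][3] = -0.7071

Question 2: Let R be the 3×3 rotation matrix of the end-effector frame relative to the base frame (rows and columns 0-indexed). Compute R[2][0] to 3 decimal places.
-0.707

End-effector x-axis (col 0 of R) = (-0.3536,-0.6124,-0.7071)
R[2][0] = -0.7071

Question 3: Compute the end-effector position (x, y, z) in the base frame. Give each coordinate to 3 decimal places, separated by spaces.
after link 1: o_1 = (1.0000, 1.7321, 1.0000)
after link 2: o_2 = (3.0856, 1.3444, 1.7071)
after link 3: o_3 = (3.0856, 1.3444, -3.9497)
after link 4: o_4 = (-1.0856, 2.1197, -5.3640)
after link 5: o_5 = (-3.6837, 3.6197, -5.3640)

-3.684 3.620 -5.364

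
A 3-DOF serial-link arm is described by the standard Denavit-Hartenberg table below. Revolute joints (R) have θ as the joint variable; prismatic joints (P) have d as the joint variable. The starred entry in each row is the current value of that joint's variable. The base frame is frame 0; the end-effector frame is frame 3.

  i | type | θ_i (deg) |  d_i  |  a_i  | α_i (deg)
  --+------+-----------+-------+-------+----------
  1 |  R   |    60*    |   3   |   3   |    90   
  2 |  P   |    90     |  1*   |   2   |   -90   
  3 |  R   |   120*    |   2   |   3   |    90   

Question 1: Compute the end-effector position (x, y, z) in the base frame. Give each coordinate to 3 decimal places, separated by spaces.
after link 1: o_1 = (1.5000, 2.5981, 3.0000)
after link 2: o_2 = (2.3660, 2.0981, 5.0000)
after link 3: o_3 = (-0.8840, 1.6651, 3.5000)

-0.884 1.665 3.500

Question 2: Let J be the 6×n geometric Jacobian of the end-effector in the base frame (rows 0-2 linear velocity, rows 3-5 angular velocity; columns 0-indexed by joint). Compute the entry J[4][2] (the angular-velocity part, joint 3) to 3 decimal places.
axis z_2 = (-0.5000,-0.8660,0.0000); lever o_n−o_2 = (-3.2500,-0.4330,-1.5000)
cross product → J_v[:, 2] = (1.2990,-0.7500,-2.5981)
J_ω[:, 2] = z_2
entry J[4][2] = -0.8660

-0.866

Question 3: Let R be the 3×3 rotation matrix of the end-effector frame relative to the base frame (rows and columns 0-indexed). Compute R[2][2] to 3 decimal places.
End-effector z-axis (col 2 of R) = (-0.4330,0.2500,0.8660)
R[2][2] = 0.8660

0.866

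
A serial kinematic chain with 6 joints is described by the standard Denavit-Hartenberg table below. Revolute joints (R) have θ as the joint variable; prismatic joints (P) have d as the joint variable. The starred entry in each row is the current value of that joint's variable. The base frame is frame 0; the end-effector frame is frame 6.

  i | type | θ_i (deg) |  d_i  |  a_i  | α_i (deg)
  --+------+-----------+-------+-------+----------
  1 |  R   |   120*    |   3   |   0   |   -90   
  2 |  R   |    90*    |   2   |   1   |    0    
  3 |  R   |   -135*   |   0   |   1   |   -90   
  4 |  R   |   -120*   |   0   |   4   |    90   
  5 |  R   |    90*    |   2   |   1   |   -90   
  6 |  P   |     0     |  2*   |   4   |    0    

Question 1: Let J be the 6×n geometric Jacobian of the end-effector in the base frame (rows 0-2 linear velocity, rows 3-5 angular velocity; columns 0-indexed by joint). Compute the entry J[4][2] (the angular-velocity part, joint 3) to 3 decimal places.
axis z_2 = (-0.8660,-0.5000,0.0000); lever o_n−o_2 = (-1.7894,1.6352,-4.7603)
cross product → J_v[:, 2] = (2.3801,-4.1225,-2.3108)
J_ω[:, 2] = z_2
entry J[4][2] = -0.5000

-0.500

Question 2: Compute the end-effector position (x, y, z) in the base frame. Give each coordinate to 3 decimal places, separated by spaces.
after link 1: o_1 = (0.0000, 0.0000, 3.0000)
after link 2: o_2 = (-1.7321, -1.0000, 2.0000)
after link 3: o_3 = (-2.0856, -0.3876, 2.7071)
after link 4: o_4 = (-4.3785, -3.3444, 1.2929)
after link 5: o_5 = (-3.2537, -3.2927, -0.6390)
after link 6: o_6 = (-3.5214, 0.6352, -2.7603)

-3.521 0.635 -2.760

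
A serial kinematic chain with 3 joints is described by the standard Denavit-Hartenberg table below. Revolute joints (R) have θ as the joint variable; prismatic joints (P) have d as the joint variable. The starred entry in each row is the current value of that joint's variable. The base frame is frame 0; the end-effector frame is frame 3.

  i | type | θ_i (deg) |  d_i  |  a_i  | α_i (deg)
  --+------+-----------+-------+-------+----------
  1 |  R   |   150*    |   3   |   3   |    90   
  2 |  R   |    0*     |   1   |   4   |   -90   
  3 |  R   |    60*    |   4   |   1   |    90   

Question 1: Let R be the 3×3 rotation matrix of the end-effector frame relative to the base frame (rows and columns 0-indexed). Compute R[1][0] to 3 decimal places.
End-effector x-axis (col 0 of R) = (-0.8660,-0.5000,0.0000)
R[1][0] = -0.5000

-0.500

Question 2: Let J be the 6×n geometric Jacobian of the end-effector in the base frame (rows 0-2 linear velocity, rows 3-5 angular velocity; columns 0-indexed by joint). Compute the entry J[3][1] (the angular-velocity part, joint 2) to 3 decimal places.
axis z_1 = (0.5000,0.8660,0.0000); lever o_n−o_1 = (-3.8301,2.3660,4.0000)
cross product → J_v[:, 1] = (3.4641,-2.0000,4.5000)
J_ω[:, 1] = z_1
entry J[3][1] = 0.5000

0.500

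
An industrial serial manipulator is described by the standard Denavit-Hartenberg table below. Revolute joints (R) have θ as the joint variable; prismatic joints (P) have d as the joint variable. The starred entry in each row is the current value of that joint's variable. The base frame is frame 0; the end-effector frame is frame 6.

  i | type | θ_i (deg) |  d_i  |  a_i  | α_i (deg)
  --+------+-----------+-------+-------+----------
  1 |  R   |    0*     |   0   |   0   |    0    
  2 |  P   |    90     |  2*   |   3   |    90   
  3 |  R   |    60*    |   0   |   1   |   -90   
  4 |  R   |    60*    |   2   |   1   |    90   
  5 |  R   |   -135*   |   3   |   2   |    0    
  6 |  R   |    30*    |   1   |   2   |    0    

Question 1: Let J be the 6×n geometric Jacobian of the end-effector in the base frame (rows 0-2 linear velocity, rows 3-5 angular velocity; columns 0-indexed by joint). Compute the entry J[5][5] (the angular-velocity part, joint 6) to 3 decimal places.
0.750

axis z_5 = (0.5000,0.4330,0.7500); lever o_n−o_5 = (0.9483,1.9766,-0.4401)
cross product → J_v[:, 5] = (-1.6730,0.9313,0.5777)
J_ω[:, 5] = z_5
entry J[5][5] = 0.7500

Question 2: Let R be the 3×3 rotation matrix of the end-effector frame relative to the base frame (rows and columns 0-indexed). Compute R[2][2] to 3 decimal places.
0.750

End-effector z-axis (col 2 of R) = (0.5000,0.4330,0.7500)
R[2][2] = 0.7500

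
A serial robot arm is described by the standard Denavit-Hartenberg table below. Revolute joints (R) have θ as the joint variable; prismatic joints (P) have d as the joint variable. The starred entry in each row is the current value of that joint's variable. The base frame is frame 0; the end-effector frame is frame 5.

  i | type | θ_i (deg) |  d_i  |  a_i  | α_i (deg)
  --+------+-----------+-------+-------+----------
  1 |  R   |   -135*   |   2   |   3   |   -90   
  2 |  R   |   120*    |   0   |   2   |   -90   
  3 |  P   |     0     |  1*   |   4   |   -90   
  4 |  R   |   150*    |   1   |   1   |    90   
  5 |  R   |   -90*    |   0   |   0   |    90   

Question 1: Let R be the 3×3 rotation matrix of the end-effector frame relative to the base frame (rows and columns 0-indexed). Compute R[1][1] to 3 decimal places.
-0.354

End-effector y-axis (col 1 of R) = (-0.3536,-0.3536,-0.8660)
R[1][1] = -0.3536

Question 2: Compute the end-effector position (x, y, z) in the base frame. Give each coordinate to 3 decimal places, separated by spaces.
after link 1: o_1 = (-2.1213, -2.1213, 2.0000)
after link 2: o_2 = (-1.4142, -1.4142, 0.2679)
after link 3: o_3 = (0.6124, 0.6124, -2.6962)
after link 4: o_4 = (-0.7071, 0.7071, -2.1962)
after link 5: o_5 = (-0.7071, 0.7071, -2.1962)

-0.707 0.707 -2.196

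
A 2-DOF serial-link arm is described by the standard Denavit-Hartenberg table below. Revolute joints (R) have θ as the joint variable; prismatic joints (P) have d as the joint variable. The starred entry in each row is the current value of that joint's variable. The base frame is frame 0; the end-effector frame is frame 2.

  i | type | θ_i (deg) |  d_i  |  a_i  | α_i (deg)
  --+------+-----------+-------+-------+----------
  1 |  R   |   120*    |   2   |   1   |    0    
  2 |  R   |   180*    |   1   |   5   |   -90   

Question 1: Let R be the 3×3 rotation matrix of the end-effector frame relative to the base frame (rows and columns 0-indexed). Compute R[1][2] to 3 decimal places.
0.500

End-effector z-axis (col 2 of R) = (0.8660,0.5000,0.0000)
R[1][2] = 0.5000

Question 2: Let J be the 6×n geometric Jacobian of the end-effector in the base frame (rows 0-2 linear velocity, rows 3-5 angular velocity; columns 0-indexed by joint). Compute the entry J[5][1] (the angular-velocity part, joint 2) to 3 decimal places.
1.000

axis z_1 = (0.0000,0.0000,1.0000); lever o_n−o_1 = (2.5000,-4.3301,1.0000)
cross product → J_v[:, 1] = (4.3301,2.5000,-0.0000)
J_ω[:, 1] = z_1
entry J[5][1] = 1.0000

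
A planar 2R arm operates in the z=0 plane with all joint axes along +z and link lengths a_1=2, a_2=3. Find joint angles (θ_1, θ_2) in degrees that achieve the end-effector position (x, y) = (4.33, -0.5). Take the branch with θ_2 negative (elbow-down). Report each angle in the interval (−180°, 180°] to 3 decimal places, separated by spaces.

cos θ_2 = (18.9989−2²−3²)/(2·2·3) = 0.4999; θ_2 = -60.0061° (elbow-down)
β = atan2(-0.5000,4.3300) = -6.5870°; ψ = atan2(-2.5982,3.4997) = -36.5906°
θ_1 = β − ψ = 30.0036°

30.004 -60.006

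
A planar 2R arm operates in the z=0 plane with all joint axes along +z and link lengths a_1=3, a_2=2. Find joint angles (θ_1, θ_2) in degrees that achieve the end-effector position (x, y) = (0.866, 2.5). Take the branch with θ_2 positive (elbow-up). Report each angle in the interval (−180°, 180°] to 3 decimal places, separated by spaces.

cos θ_2 = (7.0000−3²−2²)/(2·3·2) = -0.5000; θ_2 = 120.0002° (elbow-up)
β = atan2(2.5000,0.8660) = 70.8939°; ψ = atan2(1.7320,2.0000) = 40.8934°
θ_1 = β − ψ = 30.0005°

30.000 120.000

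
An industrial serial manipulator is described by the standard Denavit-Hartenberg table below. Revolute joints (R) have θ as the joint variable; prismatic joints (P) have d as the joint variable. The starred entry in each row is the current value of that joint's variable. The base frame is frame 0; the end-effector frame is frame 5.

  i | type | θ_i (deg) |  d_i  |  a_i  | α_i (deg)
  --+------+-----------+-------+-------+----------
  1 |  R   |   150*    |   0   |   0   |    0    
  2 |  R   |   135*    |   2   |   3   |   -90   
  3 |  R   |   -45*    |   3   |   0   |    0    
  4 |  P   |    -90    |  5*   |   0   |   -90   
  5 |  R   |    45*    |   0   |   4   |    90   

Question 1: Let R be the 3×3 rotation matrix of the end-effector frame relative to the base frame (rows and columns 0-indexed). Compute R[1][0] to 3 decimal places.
End-effector x-axis (col 0 of R) = (-0.8124,0.3000,0.5000)
R[1][0] = 0.3000

0.300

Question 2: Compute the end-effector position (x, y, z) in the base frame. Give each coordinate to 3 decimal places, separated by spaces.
5.254 0.373 4.000

after link 1: o_1 = (0.0000, 0.0000, 0.0000)
after link 2: o_2 = (0.7765, -2.8978, 2.0000)
after link 3: o_3 = (3.6742, -2.1213, 2.0000)
after link 4: o_4 = (8.5039, -0.8272, 2.0000)
after link 5: o_5 = (5.2542, 0.3726, 4.0000)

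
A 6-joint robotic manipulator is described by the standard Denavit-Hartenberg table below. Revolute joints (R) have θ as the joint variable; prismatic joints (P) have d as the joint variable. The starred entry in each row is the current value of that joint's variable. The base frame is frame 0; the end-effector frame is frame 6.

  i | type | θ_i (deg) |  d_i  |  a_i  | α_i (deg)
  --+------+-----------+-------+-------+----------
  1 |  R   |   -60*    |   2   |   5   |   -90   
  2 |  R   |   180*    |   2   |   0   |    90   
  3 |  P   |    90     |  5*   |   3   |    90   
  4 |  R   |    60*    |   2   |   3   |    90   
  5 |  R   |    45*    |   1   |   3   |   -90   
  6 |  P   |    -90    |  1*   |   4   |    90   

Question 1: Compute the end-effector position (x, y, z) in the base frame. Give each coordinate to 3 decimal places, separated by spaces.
10.077 5.620 -4.323

after link 1: o_1 = (2.5000, -4.3301, 2.0000)
after link 2: o_2 = (4.2321, -3.3301, 2.0000)
after link 3: o_3 = (6.8301, -1.8301, -3.0000)
after link 4: o_4 = (7.1292, 0.6519, -5.5981)
after link 5: o_5 = (7.7371, 3.4524, -6.9352)
after link 6: o_6 = (10.0773, 5.6200, -4.3228)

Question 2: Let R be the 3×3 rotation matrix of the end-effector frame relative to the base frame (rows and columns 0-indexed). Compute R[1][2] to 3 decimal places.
-0.789

End-effector z-axis (col 2 of R) = (0.0474,-0.7891,0.6124)
R[1][2] = -0.7891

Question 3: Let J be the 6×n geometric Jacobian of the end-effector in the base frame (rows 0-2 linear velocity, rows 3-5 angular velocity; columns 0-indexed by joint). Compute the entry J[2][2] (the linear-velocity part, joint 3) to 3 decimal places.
-1.000

prismatic axis z_2 = (0.0000,-0.0000,-1.0000)
J_v[:, 2] = z_2; J_ω[:, 2] = (0,0,0)
entry J[2][2] = -1.0000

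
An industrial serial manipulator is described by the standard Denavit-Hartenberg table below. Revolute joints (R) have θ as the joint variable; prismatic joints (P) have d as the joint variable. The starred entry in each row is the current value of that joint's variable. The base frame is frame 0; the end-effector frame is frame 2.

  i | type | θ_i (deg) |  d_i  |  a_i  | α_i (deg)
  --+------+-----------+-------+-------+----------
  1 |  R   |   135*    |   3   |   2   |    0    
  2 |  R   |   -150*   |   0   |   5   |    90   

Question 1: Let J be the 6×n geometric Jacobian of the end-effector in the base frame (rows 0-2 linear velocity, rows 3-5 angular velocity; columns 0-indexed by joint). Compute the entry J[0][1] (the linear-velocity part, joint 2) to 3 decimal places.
axis z_1 = (0.0000,0.0000,1.0000); lever o_n−o_1 = (4.8296,-1.2941,0.0000)
cross product → J_v[:, 1] = (1.2941,4.8296,-0.0000)
J_ω[:, 1] = z_1
entry J[0][1] = 1.2941

1.294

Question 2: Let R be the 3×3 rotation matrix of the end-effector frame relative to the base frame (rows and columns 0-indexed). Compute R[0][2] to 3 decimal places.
-0.259

End-effector z-axis (col 2 of R) = (-0.2588,-0.9659,0.0000)
R[0][2] = -0.2588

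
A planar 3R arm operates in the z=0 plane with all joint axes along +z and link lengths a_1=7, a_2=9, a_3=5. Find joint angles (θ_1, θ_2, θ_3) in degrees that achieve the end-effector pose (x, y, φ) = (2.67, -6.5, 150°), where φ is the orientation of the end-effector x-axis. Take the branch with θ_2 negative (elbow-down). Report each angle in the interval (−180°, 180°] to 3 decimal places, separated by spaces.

-0.000 -89.999 -120.001

wrist centre = target − a_3·(cos φ, sin φ) = (7.0001, -9.0000)
cos θ_2 = (130.0018−7²−9²)/(2·7·9) = 0.0000; θ_2 = -89.9992° (elbow-down)
β = atan2(-9.0000,7.0001) = -52.1245°; ψ = atan2(-9.0000,7.0001) = -52.1245°
θ_1 = β − ψ = -0.0000°
θ_3 = φ − θ_1 − θ_2 = -120.0008° (wrapped to (-180°,180°])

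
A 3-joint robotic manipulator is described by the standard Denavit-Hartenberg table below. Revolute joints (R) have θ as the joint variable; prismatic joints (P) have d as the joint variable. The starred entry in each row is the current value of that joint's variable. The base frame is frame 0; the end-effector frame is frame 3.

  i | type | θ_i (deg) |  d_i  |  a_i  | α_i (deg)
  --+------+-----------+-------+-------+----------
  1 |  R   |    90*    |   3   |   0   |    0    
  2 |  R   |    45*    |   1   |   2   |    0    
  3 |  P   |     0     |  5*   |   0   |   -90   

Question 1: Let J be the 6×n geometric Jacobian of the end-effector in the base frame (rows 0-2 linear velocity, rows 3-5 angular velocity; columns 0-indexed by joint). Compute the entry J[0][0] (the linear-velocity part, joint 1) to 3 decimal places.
axis z_0 = ẑ; lever o_n−o_0 = (-1.4142,1.4142,9.0000)
cross product → J_v[:, 0] = (-1.4142,-1.4142,0.0000)
J_ω[:, 0] = z_0
entry J[0][0] = -1.4142

-1.414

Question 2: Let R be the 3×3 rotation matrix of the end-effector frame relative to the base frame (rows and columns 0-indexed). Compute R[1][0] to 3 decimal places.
End-effector x-axis (col 0 of R) = (-0.7071,0.7071,0.0000)
R[1][0] = 0.7071

0.707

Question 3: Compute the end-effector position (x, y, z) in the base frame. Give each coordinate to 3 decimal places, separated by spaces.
after link 1: o_1 = (0.0000, 0.0000, 3.0000)
after link 2: o_2 = (-1.4142, 1.4142, 4.0000)
after link 3: o_3 = (-1.4142, 1.4142, 9.0000)

-1.414 1.414 9.000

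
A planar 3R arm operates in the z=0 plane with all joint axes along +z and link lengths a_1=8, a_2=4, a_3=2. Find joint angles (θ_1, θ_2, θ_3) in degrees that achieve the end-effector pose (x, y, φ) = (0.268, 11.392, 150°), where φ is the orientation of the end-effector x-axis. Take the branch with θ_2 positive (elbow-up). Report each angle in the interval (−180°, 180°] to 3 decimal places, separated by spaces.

59.998 60.006 29.996

wrist centre = target − a_3·(cos φ, sin φ) = (2.0001, 10.3920)
cos θ_2 = (111.9939−8²−4²)/(2·8·4) = 0.4999; θ_2 = 60.0063° (elbow-up)
β = atan2(10.3920,2.0001) = 79.1060°; ψ = atan2(3.4643,9.9996) = 19.1084°
θ_1 = β − ψ = 59.9976°
θ_3 = φ − θ_1 − θ_2 = 29.9961° (wrapped to (-180°,180°])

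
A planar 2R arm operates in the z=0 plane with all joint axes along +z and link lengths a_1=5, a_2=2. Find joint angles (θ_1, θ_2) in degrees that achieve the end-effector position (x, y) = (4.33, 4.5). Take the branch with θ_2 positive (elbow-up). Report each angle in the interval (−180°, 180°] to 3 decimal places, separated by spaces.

30.000 60.004

cos θ_2 = (38.9989−5²−2²)/(2·5·2) = 0.4999; θ_2 = 60.0036° (elbow-up)
β = atan2(4.5000,4.3300) = 46.1030°; ψ = atan2(1.7321,5.9999) = 16.1030°
θ_1 = β − ψ = 30.0000°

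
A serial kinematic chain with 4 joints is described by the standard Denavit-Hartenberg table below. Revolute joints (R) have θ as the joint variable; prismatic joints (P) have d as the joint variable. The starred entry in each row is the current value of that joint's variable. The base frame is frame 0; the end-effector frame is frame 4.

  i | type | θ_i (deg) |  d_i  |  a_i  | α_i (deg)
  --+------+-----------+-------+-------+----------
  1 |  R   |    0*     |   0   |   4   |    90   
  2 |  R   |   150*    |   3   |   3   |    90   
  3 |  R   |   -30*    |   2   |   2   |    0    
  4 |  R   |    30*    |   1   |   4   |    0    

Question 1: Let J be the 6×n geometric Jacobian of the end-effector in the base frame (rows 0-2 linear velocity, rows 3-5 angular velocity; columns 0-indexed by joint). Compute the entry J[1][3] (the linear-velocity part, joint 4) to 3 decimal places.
axis z_3 = (0.5000,-0.0000,0.8660); lever o_n−o_3 = (-2.9641,0.0000,2.8660)
cross product → J_v[:, 3] = (-0.0000,-4.0000,-0.0000)
J_ω[:, 3] = z_3
entry J[1][3] = -4.0000

-4.000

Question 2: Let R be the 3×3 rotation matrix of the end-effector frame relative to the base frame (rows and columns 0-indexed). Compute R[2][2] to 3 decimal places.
0.866

End-effector z-axis (col 2 of R) = (0.5000,-0.0000,0.8660)
R[2][2] = 0.8660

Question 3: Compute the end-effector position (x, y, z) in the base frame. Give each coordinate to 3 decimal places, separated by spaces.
-2.062 -2.000 6.964

after link 1: o_1 = (4.0000, 0.0000, 0.0000)
after link 2: o_2 = (1.4019, -3.0000, 1.5000)
after link 3: o_3 = (0.9019, -2.0000, 4.0981)
after link 4: o_4 = (-2.0622, -2.0000, 6.9641)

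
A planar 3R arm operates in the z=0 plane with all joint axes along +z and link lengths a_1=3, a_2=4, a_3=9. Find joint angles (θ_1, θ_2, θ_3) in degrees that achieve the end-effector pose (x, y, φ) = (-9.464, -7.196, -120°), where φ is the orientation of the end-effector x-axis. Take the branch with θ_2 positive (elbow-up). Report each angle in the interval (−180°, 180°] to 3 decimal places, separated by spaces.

119.997 90.002 30.001

wrist centre = target − a_3·(cos φ, sin φ) = (-4.9640, 0.5982)
cos θ_2 = (24.9992−3²−4²)/(2·3·4) = -0.0000; θ_2 = 90.0020° (elbow-up)
β = atan2(0.5982,-4.9640) = 173.1282°; ψ = atan2(4.0000,2.9999) = 53.1314°
θ_1 = β − ψ = 119.9969°
θ_3 = φ − θ_1 − θ_2 = 30.0012° (wrapped to (-180°,180°])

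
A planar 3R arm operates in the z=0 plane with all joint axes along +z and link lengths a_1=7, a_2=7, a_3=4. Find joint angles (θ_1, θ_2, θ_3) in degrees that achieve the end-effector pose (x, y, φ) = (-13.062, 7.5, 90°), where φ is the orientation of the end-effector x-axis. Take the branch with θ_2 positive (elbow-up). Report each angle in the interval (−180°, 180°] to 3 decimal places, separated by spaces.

wrist centre = target − a_3·(cos φ, sin φ) = (-13.0620, 3.5000)
cos θ_2 = (182.8658−7²−7²)/(2·7·7) = 0.8660; θ_2 = 30.0054° (elbow-up)
β = atan2(3.5000,-13.0620) = 164.9998°; ψ = atan2(3.5006,13.0618) = 15.0027°
θ_1 = β − ψ = 149.9971°
θ_3 = φ − θ_1 − θ_2 = -90.0025° (wrapped to (-180°,180°])

149.997 30.005 -90.003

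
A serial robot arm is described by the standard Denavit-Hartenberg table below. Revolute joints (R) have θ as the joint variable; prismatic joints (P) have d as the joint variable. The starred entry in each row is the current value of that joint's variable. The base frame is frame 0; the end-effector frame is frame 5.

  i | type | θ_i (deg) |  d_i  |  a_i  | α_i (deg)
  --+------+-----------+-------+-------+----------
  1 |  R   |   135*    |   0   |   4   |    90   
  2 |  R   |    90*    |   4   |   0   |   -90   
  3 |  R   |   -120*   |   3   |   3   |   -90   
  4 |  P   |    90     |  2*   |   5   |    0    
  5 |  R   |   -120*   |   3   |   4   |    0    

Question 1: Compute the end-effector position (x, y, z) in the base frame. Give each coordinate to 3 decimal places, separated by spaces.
after link 1: o_1 = (-2.8284, 2.8284, 0.0000)
after link 2: o_2 = (0.0000, 5.6569, 0.0000)
after link 3: o_3 = (3.9584, 5.3727, -1.5000)
after link 4: o_4 = (1.1300, 9.6153, 0.2321)
after link 5: o_5 = (5.7262, 11.3831, 1.0981)

5.726 11.383 1.098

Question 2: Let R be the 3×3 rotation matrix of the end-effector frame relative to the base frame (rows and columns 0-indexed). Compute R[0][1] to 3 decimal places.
-0.306

End-effector y-axis (col 1 of R) = (-0.3062,0.9186,-0.2500)
R[0][1] = -0.3062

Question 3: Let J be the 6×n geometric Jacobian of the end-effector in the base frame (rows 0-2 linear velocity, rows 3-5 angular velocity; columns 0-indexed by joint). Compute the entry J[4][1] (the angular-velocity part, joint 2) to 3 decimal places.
axis z_1 = (0.7071,0.7071,0.0000); lever o_n−o_1 = (8.5546,8.5546,1.0981)
cross product → J_v[:, 1] = (0.7765,-0.7765,0.0000)
J_ω[:, 1] = z_1
entry J[4][1] = 0.7071

0.707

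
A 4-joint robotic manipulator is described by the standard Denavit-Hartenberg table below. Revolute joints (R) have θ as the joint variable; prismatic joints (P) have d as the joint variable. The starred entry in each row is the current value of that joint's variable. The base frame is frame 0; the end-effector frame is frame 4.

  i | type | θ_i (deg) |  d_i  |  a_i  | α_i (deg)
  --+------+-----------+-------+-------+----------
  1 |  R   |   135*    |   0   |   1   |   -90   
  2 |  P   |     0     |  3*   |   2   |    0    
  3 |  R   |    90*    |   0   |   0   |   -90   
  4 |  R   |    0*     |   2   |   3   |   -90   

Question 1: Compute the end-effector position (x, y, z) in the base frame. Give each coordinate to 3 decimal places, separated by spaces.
-2.828 -1.414 -3.000

after link 1: o_1 = (-0.7071, 0.7071, 0.0000)
after link 2: o_2 = (-4.2426, 0.0000, 0.0000)
after link 3: o_3 = (-4.2426, 0.0000, 0.0000)
after link 4: o_4 = (-2.8284, -1.4142, -3.0000)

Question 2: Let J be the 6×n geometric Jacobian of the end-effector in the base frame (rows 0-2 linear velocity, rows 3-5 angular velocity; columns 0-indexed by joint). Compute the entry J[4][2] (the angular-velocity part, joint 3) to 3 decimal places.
axis z_2 = (-0.7071,-0.7071,0.0000); lever o_n−o_2 = (1.4142,-1.4142,-3.0000)
cross product → J_v[:, 2] = (2.1213,-2.1213,2.0000)
J_ω[:, 2] = z_2
entry J[4][2] = -0.7071

-0.707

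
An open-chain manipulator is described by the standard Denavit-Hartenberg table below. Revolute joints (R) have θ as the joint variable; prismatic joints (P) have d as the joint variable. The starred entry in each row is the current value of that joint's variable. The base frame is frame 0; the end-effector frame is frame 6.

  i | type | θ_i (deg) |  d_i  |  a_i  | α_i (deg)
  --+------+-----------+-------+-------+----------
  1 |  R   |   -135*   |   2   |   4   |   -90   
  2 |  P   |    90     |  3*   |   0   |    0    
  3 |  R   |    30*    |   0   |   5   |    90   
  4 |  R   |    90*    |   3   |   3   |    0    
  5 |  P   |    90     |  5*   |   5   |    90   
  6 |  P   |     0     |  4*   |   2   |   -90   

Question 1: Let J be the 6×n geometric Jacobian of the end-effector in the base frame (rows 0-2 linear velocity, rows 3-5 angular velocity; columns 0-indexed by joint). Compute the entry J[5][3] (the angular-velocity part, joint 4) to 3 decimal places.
axis z_3 = (-0.6124,-0.6124,-0.5000); lever o_n−o_3 = (-2.4241,-12.3236,2.0622)
cross product → J_v[:, 3] = (-7.4246,2.4749,6.0622)
J_ω[:, 3] = z_3
entry J[5][3] = -0.5000

-0.500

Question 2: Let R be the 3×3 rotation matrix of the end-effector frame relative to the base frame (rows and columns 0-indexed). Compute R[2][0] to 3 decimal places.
End-effector x-axis (col 0 of R) = (-0.3536,-0.3536,0.8660)
R[2][0] = 0.8660

0.866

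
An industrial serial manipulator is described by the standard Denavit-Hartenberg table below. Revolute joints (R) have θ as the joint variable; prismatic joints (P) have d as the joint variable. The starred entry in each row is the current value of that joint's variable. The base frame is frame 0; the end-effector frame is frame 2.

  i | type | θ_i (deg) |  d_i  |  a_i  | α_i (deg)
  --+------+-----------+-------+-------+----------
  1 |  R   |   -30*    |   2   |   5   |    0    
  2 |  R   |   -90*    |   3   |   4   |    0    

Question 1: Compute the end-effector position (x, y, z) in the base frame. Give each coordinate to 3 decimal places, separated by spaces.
2.330 -5.964 5.000

after link 1: o_1 = (4.3301, -2.5000, 2.0000)
after link 2: o_2 = (2.3301, -5.9641, 5.0000)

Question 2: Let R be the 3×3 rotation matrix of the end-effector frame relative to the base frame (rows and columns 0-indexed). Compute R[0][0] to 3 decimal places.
End-effector x-axis (col 0 of R) = (-0.5000,-0.8660,0.0000)
R[0][0] = -0.5000

-0.500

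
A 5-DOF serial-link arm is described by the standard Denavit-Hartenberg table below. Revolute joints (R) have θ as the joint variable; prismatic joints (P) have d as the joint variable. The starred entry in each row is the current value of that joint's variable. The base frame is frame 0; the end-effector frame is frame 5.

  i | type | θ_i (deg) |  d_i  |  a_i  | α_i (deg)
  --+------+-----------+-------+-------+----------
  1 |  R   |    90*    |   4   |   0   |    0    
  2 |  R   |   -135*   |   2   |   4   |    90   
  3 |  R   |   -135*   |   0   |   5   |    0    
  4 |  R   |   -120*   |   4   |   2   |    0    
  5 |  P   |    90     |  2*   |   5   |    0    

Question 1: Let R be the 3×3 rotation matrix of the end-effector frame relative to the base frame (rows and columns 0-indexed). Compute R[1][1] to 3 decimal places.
End-effector y-axis (col 1 of R) = (0.1830,-0.1830,-0.9659)
R[1][1] = -0.1830

-0.183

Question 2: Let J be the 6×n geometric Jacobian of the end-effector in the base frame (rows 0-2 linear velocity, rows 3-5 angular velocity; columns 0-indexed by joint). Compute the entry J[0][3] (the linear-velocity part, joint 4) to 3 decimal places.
-0.451

axis z_3 = (-0.7071,-0.7071,0.0000); lever o_n−o_3 = (-8.0237,-0.4616,0.6378)
cross product → J_v[:, 3] = (-0.4510,0.4510,-5.3473)
J_ω[:, 3] = z_3
entry J[0][3] = -0.4510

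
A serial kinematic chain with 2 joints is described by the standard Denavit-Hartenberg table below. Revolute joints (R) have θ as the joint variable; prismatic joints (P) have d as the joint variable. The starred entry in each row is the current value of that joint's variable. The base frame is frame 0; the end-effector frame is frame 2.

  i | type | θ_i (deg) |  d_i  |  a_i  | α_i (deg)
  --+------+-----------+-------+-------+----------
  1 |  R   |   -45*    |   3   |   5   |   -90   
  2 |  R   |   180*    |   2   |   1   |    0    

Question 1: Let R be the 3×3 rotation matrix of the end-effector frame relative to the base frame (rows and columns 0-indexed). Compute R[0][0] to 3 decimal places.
-0.707

End-effector x-axis (col 0 of R) = (-0.7071,0.7071,-0.0000)
R[0][0] = -0.7071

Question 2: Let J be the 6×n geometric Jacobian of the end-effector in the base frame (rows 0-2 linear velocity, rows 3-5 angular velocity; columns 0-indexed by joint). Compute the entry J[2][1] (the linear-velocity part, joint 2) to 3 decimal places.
axis z_1 = (0.7071,0.7071,0.0000); lever o_n−o_1 = (0.7071,2.1213,0.0000)
cross product → J_v[:, 1] = (-0.0000,0.0000,1.0000)
J_ω[:, 1] = z_1
entry J[2][1] = 1.0000

1.000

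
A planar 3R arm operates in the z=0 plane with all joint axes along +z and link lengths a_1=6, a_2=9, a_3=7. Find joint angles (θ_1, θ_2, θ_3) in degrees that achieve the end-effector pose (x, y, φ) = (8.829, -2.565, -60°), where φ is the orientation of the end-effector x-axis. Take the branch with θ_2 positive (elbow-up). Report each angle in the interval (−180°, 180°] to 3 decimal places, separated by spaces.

wrist centre = target − a_3·(cos φ, sin φ) = (5.3290, 3.4972)
cos θ_2 = (40.6285−6²−9²)/(2·6·9) = -0.7071; θ_2 = 135.0030° (elbow-up)
β = atan2(3.4972,5.3290) = 33.2751°; ψ = atan2(6.3636,-0.3643) = 93.2764°
θ_1 = β − ψ = -60.0013°
θ_3 = φ − θ_1 − θ_2 = -135.0017° (wrapped to (-180°,180°])

-60.001 135.003 -135.002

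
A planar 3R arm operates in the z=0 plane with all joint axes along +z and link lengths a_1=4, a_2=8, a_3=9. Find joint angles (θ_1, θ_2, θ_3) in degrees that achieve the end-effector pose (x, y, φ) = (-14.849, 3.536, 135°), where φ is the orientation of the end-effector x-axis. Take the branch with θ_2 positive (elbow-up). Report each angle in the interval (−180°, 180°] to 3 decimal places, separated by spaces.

134.993 90.006 -89.999

wrist centre = target − a_3·(cos φ, sin φ) = (-8.4850, -2.8280)
cos θ_2 = (79.9932−4²−8²)/(2·4·8) = -0.0001; θ_2 = 90.0060° (elbow-up)
β = atan2(-2.8280,-8.4850) = -161.5674°; ψ = atan2(8.0000,3.9992) = 63.4398°
θ_1 = β − ψ = -225.0072°
θ_3 = φ − θ_1 − θ_2 = -89.9989° (wrapped to (-180°,180°])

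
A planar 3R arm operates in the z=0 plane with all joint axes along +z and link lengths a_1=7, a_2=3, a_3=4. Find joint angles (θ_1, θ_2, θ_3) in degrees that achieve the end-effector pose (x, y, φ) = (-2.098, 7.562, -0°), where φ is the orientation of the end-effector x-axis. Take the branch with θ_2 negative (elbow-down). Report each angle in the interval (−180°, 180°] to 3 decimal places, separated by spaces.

wrist centre = target − a_3·(cos φ, sin φ) = (-6.0980, 7.5620)
cos θ_2 = (94.3694−7²−3²)/(2·7·3) = 0.8659; θ_2 = -30.0099° (elbow-down)
β = atan2(7.5620,-6.0980) = 128.8827°; ψ = atan2(-1.5004,9.5978) = -8.8853°
θ_1 = β − ψ = 137.7680°
θ_3 = φ − θ_1 − θ_2 = -107.7581° (wrapped to (-180°,180°])

137.768 -30.010 -107.758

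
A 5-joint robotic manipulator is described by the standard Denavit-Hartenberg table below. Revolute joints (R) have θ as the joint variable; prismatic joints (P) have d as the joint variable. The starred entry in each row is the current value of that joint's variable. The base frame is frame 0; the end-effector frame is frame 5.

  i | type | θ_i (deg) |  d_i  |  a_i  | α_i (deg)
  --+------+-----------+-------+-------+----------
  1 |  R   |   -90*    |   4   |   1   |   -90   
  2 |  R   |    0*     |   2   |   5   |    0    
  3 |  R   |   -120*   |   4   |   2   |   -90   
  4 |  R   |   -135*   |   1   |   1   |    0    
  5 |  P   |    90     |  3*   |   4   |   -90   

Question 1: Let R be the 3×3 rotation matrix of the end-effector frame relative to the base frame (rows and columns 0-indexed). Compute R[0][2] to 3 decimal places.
End-effector z-axis (col 2 of R) = (-0.7071,0.3536,0.6124)
R[0][2] = -0.7071

-0.707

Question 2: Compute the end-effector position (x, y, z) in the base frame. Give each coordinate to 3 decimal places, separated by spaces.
9.536 -7.403 9.569

after link 1: o_1 = (0.0000, -1.0000, 4.0000)
after link 2: o_2 = (2.0000, -6.0000, 4.0000)
after link 3: o_3 = (6.0000, -5.0000, 5.7321)
after link 4: o_4 = (6.7071, -6.2196, 5.6197)
after link 5: o_5 = (9.5355, -7.4034, 9.5692)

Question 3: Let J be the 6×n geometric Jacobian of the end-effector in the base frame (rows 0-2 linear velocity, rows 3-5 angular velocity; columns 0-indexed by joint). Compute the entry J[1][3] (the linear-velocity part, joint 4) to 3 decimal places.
1.768

axis z_3 = (0.0000,-0.8660,0.5000); lever o_n−o_3 = (3.5355,-2.4034,3.8371)
cross product → J_v[:, 3] = (-2.1213,1.7678,3.0619)
J_ω[:, 3] = z_3
entry J[1][3] = 1.7678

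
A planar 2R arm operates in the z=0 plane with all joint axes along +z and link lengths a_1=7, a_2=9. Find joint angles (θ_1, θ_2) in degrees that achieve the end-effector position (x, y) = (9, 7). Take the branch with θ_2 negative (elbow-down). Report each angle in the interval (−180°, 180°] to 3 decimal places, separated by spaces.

cos θ_2 = (130.0000−7²−9²)/(2·7·9) = 0.0000; θ_2 = -90.0000° (elbow-down)
β = atan2(7.0000,9.0000) = 37.8750°; ψ = atan2(-9.0000,7.0000) = -52.1250°
θ_1 = β − ψ = 90.0000°

90.000 -90.000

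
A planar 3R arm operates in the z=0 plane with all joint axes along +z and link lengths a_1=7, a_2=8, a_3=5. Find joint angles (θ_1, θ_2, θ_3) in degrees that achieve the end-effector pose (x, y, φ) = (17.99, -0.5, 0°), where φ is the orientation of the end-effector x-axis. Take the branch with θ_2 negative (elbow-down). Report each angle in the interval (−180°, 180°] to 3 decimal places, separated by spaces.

30.003 -60.006 30.003

wrist centre = target − a_3·(cos φ, sin φ) = (12.9900, -0.5000)
cos θ_2 = (168.9901−7²−8²)/(2·7·8) = 0.4999; θ_2 = -60.0058° (elbow-down)
β = atan2(-0.5000,12.9900) = -2.2043°; ψ = atan2(-6.9286,10.9993) = -32.2074°
θ_1 = β − ψ = 30.0031°
θ_3 = φ − θ_1 − θ_2 = 30.0027° (wrapped to (-180°,180°])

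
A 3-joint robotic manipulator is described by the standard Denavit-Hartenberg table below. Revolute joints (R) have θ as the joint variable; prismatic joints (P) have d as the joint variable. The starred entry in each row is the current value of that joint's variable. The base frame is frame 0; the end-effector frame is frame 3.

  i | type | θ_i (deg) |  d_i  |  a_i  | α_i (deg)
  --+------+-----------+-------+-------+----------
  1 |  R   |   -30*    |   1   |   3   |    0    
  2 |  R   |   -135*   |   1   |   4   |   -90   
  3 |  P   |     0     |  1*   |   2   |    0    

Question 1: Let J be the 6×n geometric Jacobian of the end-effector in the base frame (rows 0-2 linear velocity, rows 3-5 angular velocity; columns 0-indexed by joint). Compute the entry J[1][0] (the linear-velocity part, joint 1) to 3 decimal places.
-2.939

axis z_0 = ẑ; lever o_n−o_0 = (-2.9387,-4.0188,2.0000)
cross product → J_v[:, 0] = (4.0188,-2.9387,0.0000)
J_ω[:, 0] = z_0
entry J[1][0] = -2.9387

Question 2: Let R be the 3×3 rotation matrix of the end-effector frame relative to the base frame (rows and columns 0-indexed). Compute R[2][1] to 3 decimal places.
End-effector y-axis (col 1 of R) = (0.0000,-0.0000,-1.0000)
R[2][1] = -1.0000

-1.000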